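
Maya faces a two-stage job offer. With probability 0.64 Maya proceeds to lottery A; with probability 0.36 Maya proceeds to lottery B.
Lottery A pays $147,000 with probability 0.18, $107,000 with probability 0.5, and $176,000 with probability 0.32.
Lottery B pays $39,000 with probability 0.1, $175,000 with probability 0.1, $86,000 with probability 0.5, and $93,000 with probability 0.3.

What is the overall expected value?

$120,447.20

EV(A) = 0.18 × 147000 + 0.5 × 107000 + 0.32 × 176000 = 26460 + 53500 + 56320 = 136280
EV(B) = 0.1 × 39000 + 0.1 × 175000 + 0.5 × 86000 + 0.3 × 93000 = 3900 + 17500 + 43000 + 27900 = 92300
Overall = 0.64 × 136280 + 0.36 × 92300 = 87219.2 + 33228 = 120447.2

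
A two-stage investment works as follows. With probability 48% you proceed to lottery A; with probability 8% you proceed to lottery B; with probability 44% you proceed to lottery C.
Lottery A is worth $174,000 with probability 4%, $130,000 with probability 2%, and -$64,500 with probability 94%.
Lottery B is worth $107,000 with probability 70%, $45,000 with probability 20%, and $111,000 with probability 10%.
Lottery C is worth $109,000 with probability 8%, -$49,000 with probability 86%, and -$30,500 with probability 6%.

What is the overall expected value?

EV(A) = 0.04 × 174000 + 0.02 × 130000 + 0.94 × (-64500) = 6960 + 2600 − 60630 = -51070
EV(B) = 0.7 × 107000 + 0.2 × 45000 + 0.1 × 111000 = 74900 + 9000 + 11100 = 95000
EV(C) = 0.08 × 109000 + 0.86 × (-49000) + 0.06 × (-30500) = 8720 − 42140 − 1830 = -35250
Overall = 0.48 × (-51070) + 0.08 × 95000 + 0.44 × (-35250) = -24513.6 + 7600 − 15510 = -32423.6

-$32,423.60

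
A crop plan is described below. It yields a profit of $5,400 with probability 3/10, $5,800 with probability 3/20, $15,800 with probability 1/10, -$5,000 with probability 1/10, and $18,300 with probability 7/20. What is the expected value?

EV = 3/10 × 5400 + 3/20 × 5800 + 1/10 × 15800 + 1/10 × (-5000) + 7/20 × 18300 = 1620 + 870 + 1580 − 500 + 6405 = 9975

$9,975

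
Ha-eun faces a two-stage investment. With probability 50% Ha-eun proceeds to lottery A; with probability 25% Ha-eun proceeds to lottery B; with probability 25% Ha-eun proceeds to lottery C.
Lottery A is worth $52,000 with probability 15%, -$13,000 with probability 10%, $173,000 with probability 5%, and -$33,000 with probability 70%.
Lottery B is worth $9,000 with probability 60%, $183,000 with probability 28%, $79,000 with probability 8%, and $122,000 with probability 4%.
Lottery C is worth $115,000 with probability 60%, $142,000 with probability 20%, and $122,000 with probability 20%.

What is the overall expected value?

$43,435

EV(A) = 0.15 × 52000 + 0.1 × (-13000) + 0.05 × 173000 + 0.7 × (-33000) = 7800 − 1300 + 8650 − 23100 = -7950
EV(B) = 0.6 × 9000 + 0.28 × 183000 + 0.08 × 79000 + 0.04 × 122000 = 5400 + 51240 + 6320 + 4880 = 67840
EV(C) = 0.6 × 115000 + 0.2 × 142000 + 0.2 × 122000 = 69000 + 28400 + 24400 = 121800
Overall = 0.5 × (-7950) + 0.25 × 67840 + 0.25 × 121800 = -3975 + 16960 + 30450 = 43435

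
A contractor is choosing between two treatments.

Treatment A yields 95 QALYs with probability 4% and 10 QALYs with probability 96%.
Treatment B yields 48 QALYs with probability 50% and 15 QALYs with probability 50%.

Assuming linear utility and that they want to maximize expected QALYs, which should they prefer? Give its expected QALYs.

Treatment B (31.5 QALYs)

Treatment A = 0.04 × 95 + 0.96 × 10 = 3.8 + 9.6 = 13.4
Treatment B = 0.5 × 48 + 0.5 × 15 = 24 + 7.5 = 31.5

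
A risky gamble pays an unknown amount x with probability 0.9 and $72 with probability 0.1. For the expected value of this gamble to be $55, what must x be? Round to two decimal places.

0.9·x + 0.1·72 = 55
0.9·x = 55 − 7.2 = 47.8
x = 47.8 / 0.9 = 53.1111

x = $53.11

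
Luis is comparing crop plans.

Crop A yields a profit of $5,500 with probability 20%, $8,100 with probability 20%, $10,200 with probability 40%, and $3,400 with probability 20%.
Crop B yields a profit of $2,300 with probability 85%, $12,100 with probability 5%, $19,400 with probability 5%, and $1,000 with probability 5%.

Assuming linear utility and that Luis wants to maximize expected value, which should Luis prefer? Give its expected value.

Crop A ($7,480)

Crop A = 0.2 × 5500 + 0.2 × 8100 + 0.4 × 10200 + 0.2 × 3400 = 1100 + 1620 + 4080 + 680 = 7480
Crop B = 0.85 × 2300 + 0.05 × 12100 + 0.05 × 19400 + 0.05 × 1000 = 1955 + 605 + 970 + 50 = 3580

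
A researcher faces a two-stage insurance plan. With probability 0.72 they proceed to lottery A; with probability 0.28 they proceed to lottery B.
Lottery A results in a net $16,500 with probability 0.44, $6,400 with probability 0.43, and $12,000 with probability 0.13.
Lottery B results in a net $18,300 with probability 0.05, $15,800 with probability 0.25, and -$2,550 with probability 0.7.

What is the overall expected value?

EV(A) = 0.44 × 16500 + 0.43 × 6400 + 0.13 × 12000 = 7260 + 2752 + 1560 = 11572
EV(B) = 0.05 × 18300 + 0.25 × 15800 + 0.7 × (-2550) = 915 + 3950 − 1785 = 3080
Overall = 0.72 × 11572 + 0.28 × 3080 = 8331.84 + 862.4 = 9194.24

$9,194.24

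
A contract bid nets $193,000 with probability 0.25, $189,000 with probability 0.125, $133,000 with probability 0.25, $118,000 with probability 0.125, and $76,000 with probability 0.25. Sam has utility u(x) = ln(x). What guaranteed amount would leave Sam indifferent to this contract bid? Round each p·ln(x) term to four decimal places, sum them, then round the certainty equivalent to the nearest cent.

E[u] = 0.25·ln(193000) + 0.125·ln(189000) + 0.25·ln(133000) + 0.125·ln(118000) + 0.25·ln(76000) = 3.0426 + 1.5187 + 2.9495 + 1.4598 + 2.8096 = 11.7802
CE = e^11.7802 ≈ 130639.90

$130,639.90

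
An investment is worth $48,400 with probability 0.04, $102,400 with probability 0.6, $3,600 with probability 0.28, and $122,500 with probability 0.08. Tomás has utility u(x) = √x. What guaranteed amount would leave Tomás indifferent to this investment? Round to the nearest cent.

E[u] = 0.04·√48400 + 0.6·√102400 + 0.28·√3600 + 0.08·√122500 = 0.04·220 + 0.6·320 + 0.28·60 + 0.08·350 = 245.6
CE = (245.6)² = 60319.36

$60,319.36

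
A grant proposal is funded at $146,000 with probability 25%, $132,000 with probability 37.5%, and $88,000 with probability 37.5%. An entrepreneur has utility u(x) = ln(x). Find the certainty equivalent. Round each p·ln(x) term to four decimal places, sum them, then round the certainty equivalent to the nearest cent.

E[u] = 0.25·ln(146000) + 0.375·ln(132000) + 0.375·ln(88000) = 2.9728 + 4.4215 + 4.2694 = 11.6637
CE = e^11.6637 ≈ 116273.45

$116,273.45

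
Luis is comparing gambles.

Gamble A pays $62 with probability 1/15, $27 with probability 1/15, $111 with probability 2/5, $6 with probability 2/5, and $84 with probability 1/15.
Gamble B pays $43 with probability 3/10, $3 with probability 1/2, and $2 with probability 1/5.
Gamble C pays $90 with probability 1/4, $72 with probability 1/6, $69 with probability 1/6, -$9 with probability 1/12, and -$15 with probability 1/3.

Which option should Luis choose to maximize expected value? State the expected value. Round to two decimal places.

Gamble A = 1/15 × 62 + 1/15 × 27 + 2/5 × 111 + 2/5 × 6 + 1/15 × 84 = 4.1333 + 1.8 + 44.4 + 2.4 + 5.6 = 58.3333
Gamble B = 3/10 × 43 + 1/2 × 3 + 1/5 × 2 = 12.9 + 1.5 + 0.4 = 14.8
Gamble C = 1/4 × 90 + 1/6 × 72 + 1/6 × 69 + 1/12 × (-9) + 1/3 × (-15) = 22.5 + 12 + 11.5 − 0.75 − 5 = 40.25

Gamble A ($58.33)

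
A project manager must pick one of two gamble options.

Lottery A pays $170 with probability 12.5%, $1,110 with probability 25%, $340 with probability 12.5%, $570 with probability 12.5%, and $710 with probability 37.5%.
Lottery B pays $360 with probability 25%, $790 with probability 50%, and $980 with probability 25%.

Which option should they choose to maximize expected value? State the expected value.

Lottery A = 0.125 × 170 + 0.25 × 1110 + 0.125 × 340 + 0.125 × 570 + 0.375 × 710 = 21.25 + 277.5 + 42.5 + 71.25 + 266.25 = 678.75
Lottery B = 0.25 × 360 + 0.5 × 790 + 0.25 × 980 = 90 + 395 + 245 = 730

Lottery B ($730)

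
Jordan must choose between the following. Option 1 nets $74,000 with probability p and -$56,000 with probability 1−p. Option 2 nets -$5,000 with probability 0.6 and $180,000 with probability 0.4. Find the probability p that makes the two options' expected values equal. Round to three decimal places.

EV(Option 2) = 0.6 × (-5000) + 0.4 × 180000 = -3000 + 72000 = 69000
p·74000 + (1−p)·(-56000) = 69000
130000p − 56000 = 69000
p = (69000 + 56000) / 130000

p = 0.962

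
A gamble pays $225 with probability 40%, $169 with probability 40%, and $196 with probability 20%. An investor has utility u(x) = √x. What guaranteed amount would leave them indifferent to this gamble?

E[u] = 0.4·√225 + 0.4·√169 + 0.2·√196 = 0.4·15 + 0.4·13 + 0.2·14 = 14
CE = (14)² = 196

$196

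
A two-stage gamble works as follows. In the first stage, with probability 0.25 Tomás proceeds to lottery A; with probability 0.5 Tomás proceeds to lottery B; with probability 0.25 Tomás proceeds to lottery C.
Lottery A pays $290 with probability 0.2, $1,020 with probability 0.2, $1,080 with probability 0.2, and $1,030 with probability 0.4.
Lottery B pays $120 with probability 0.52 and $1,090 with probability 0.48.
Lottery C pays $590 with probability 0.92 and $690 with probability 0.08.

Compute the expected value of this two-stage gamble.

$664.80

EV(A) = 0.2 × 290 + 0.2 × 1020 + 0.2 × 1080 + 0.4 × 1030 = 58 + 204 + 216 + 412 = 890
EV(B) = 0.52 × 120 + 0.48 × 1090 = 62.4 + 523.2 = 585.6
EV(C) = 0.92 × 590 + 0.08 × 690 = 542.8 + 55.2 = 598
Overall = 0.25 × 890 + 0.5 × 585.6 + 0.25 × 598 = 222.5 + 292.8 + 149.5 = 664.8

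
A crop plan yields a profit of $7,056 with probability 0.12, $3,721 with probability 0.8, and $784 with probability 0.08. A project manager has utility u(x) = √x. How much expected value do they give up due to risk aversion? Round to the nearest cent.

$150.59

E[u] = 0.12·√7056 + 0.8·√3721 + 0.08·√784 = 0.12·84 + 0.8·61 + 0.08·28 = 61.12
CE = (61.12)² = 3735.6544
Risk premium = EV − CE = 3886.24 − 3735.6544 = 150.5856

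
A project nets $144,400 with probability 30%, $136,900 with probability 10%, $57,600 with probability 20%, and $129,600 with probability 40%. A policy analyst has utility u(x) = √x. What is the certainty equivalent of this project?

$117,649

E[u] = 0.3·√144400 + 0.1·√136900 + 0.2·√57600 + 0.4·√129600 = 0.3·380 + 0.1·370 + 0.2·240 + 0.4·360 = 343
CE = (343)² = 117649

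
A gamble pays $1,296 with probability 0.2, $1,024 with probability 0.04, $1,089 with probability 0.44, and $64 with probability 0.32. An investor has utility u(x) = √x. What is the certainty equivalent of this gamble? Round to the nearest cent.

$653.31

E[u] = 0.2·√1296 + 0.04·√1024 + 0.44·√1089 + 0.32·√64 = 0.2·36 + 0.04·32 + 0.44·33 + 0.32·8 = 25.56
CE = (25.56)² = 653.3136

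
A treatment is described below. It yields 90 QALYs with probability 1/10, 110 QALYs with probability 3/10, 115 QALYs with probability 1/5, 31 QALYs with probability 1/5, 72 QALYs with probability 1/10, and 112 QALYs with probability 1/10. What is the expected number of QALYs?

EV = 1/10 × 90 + 3/10 × 110 + 1/5 × 115 + 1/5 × 31 + 1/10 × 72 + 1/10 × 112 = 9 + 33 + 23 + 6.2 + 7.2 + 11.2 = 89.6

89.6 QALYs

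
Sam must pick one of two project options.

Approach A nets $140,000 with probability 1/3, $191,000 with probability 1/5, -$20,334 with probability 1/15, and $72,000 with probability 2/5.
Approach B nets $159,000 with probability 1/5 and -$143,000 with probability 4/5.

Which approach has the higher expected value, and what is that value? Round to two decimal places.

Approach A = 1/3 × 140000 + 1/5 × 191000 + 1/15 × (-20334) + 2/5 × 72000 = 46666.6667 + 38200 − 1355.6 + 28800 = 112311.0667
Approach B = 1/5 × 159000 + 4/5 × (-143000) = 31800 − 114400 = -82600

Approach A ($112,311.07)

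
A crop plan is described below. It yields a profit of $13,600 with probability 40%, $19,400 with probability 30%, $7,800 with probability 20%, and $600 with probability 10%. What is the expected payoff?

EV = 0.4 × 13600 + 0.3 × 19400 + 0.2 × 7800 + 0.1 × 600 = 5440 + 5820 + 1560 + 60 = 12880

$12,880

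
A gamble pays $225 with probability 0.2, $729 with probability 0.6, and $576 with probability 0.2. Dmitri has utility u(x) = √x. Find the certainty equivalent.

E[u] = 0.2·√225 + 0.6·√729 + 0.2·√576 = 0.2·15 + 0.6·27 + 0.2·24 = 24
CE = (24)² = 576

$576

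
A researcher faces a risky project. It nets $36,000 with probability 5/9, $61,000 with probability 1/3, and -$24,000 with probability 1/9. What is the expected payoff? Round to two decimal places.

EV = 5/9 × 36000 + 1/3 × 61000 + 1/9 × (-24000) = 20000 + 20333.3333 − 2666.6667 = 37666.6667

$37,666.67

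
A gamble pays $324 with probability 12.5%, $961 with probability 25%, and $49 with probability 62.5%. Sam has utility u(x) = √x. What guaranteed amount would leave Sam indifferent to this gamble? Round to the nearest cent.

$206.64

E[u] = 0.125·√324 + 0.25·√961 + 0.625·√49 = 0.125·18 + 0.25·31 + 0.625·7 = 14.375
CE = (14.375)² = 206.640625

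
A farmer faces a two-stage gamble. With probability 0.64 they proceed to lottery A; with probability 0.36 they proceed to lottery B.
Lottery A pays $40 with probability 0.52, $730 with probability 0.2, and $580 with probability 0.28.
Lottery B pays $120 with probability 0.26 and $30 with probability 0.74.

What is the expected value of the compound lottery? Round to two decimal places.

EV(A) = 0.52 × 40 + 0.2 × 730 + 0.28 × 580 = 20.8 + 146 + 162.4 = 329.2
EV(B) = 0.26 × 120 + 0.74 × 30 = 31.2 + 22.2 = 53.4
Overall = 0.64 × 329.2 + 0.36 × 53.4 = 210.688 + 19.224 = 229.912

$229.91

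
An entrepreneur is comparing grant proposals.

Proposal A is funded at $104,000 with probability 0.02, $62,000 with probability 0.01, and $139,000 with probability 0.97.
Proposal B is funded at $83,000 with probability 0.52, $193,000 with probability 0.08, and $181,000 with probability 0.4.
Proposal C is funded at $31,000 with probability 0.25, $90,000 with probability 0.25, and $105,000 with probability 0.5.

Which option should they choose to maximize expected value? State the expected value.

Proposal A ($137,530)

Proposal A = 0.02 × 104000 + 0.01 × 62000 + 0.97 × 139000 = 2080 + 620 + 134830 = 137530
Proposal B = 0.52 × 83000 + 0.08 × 193000 + 0.4 × 181000 = 43160 + 15440 + 72400 = 131000
Proposal C = 0.25 × 31000 + 0.25 × 90000 + 0.5 × 105000 = 7750 + 22500 + 52500 = 82750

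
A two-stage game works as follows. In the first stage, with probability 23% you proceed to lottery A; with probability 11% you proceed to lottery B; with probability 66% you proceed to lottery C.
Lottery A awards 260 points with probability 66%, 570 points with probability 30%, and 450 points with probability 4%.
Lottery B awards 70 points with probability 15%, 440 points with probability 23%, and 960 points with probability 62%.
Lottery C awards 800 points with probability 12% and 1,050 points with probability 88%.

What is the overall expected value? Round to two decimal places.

EV(A) = 0.66 × 260 + 0.3 × 570 + 0.04 × 450 = 171.6 + 171 + 18 = 360.6
EV(B) = 0.15 × 70 + 0.23 × 440 + 0.62 × 960 = 10.5 + 101.2 + 595.2 = 706.9
EV(C) = 0.12 × 800 + 0.88 × 1050 = 96 + 924 = 1020
Overall = 0.23 × 360.6 + 0.11 × 706.9 + 0.66 × 1020 = 82.938 + 77.759 + 673.2 = 833.897

833.90 points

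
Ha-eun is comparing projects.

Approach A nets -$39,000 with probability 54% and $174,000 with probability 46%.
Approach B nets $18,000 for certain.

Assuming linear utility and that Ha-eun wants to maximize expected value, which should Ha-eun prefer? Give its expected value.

Approach A = 0.54 × (-39000) + 0.46 × 174000 = -21060 + 80040 = 58980
Approach B: 18000 (certain)

Approach A ($58,980)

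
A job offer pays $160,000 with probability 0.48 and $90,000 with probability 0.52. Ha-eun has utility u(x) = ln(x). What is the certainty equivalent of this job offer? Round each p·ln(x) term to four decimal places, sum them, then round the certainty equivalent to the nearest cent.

E[u] = 0.48·ln(160000) + 0.52·ln(90000) = 5.7518 + 5.9319 = 11.6837
CE = e^11.6837 ≈ 118622.33

$118,622.33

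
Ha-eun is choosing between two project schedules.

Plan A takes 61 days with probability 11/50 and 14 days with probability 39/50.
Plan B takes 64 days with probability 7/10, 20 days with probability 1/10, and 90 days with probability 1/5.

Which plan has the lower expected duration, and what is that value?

Plan A (24.34 days)

Plan A = 11/50 × 61 + 39/50 × 14 = 13.42 + 10.92 = 24.34
Plan B = 7/10 × 64 + 1/10 × 20 + 1/5 × 90 = 44.8 + 2 + 18 = 64.8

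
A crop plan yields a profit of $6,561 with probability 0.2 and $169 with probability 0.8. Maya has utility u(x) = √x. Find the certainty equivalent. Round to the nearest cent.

E[u] = 0.2·√6561 + 0.8·√169 = 0.2·81 + 0.8·13 = 26.6
CE = (26.6)² = 707.56

$707.56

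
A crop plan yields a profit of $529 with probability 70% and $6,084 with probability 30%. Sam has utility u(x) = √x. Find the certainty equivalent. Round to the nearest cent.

$1,560.25

E[u] = 0.7·√529 + 0.3·√6084 = 0.7·23 + 0.3·78 = 39.5
CE = (39.5)² = 1560.25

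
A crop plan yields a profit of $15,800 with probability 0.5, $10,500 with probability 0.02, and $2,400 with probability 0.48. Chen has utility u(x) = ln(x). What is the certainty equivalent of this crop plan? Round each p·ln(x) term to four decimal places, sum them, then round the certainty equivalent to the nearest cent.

E[u] = 0.5·ln(15800) + 0.02·ln(10500) + 0.48·ln(2400) = 4.8339 + 0.1852 + 3.7359 = 8.7550
CE = e^8.7550 ≈ 6342.32

$6,342.32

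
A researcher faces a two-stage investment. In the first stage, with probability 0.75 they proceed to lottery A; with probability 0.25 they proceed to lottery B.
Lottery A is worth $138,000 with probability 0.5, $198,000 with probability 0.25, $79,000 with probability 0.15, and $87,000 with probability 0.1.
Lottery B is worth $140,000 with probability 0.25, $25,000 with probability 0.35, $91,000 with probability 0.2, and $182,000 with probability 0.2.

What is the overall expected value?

EV(A) = 0.5 × 138000 + 0.25 × 198000 + 0.15 × 79000 + 0.1 × 87000 = 69000 + 49500 + 11850 + 8700 = 139050
EV(B) = 0.25 × 140000 + 0.35 × 25000 + 0.2 × 91000 + 0.2 × 182000 = 35000 + 8750 + 18200 + 36400 = 98350
Overall = 0.75 × 139050 + 0.25 × 98350 = 104287.5 + 24587.5 = 128875

$128,875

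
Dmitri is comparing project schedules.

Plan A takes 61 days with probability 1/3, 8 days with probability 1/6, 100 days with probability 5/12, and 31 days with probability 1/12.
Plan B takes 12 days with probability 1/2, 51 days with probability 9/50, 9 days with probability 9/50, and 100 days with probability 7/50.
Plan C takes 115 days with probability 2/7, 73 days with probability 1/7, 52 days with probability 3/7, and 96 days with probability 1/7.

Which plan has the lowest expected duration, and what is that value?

Plan B (30.8 days)

Plan A = 1/3 × 61 + 1/6 × 8 + 5/12 × 100 + 1/12 × 31 = 20.3333 + 1.3333 + 41.6667 + 2.5833 = 65.9167
Plan B = 1/2 × 12 + 9/50 × 51 + 9/50 × 9 + 7/50 × 100 = 6 + 9.18 + 1.62 + 14 = 30.8
Plan C = 2/7 × 115 + 1/7 × 73 + 3/7 × 52 + 1/7 × 96 = 32.8571 + 10.4286 + 22.2857 + 13.7143 = 79.2857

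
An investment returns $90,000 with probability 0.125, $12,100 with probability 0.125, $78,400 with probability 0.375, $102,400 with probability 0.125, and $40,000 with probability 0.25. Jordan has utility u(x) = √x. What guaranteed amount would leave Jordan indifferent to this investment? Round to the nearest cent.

$60,639.06

E[u] = 0.125·√90000 + 0.125·√12100 + 0.375·√78400 + 0.125·√102400 + 0.25·√40000 = 0.125·300 + 0.125·110 + 0.375·280 + 0.125·320 + 0.25·200 = 246.25
CE = (246.25)² = 60639.0625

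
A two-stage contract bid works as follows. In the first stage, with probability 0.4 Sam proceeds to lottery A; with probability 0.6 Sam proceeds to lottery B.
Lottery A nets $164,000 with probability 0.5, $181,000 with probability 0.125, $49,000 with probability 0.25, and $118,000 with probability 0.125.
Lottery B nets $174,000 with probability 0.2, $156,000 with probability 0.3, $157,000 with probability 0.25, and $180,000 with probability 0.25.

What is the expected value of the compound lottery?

$152,160

EV(A) = 0.5 × 164000 + 0.125 × 181000 + 0.25 × 49000 + 0.125 × 118000 = 82000 + 22625 + 12250 + 14750 = 131625
EV(B) = 0.2 × 174000 + 0.3 × 156000 + 0.25 × 157000 + 0.25 × 180000 = 34800 + 46800 + 39250 + 45000 = 165850
Overall = 0.4 × 131625 + 0.6 × 165850 = 52650 + 99510 = 152160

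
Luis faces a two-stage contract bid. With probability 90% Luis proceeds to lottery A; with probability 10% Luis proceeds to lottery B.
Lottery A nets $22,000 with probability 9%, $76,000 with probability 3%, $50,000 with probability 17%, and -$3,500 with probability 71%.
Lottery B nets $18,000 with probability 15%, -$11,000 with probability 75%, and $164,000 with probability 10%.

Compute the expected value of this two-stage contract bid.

$10,332.50

EV(A) = 0.09 × 22000 + 0.03 × 76000 + 0.17 × 50000 + 0.71 × (-3500) = 1980 + 2280 + 8500 − 2485 = 10275
EV(B) = 0.15 × 18000 + 0.75 × (-11000) + 0.1 × 164000 = 2700 − 8250 + 16400 = 10850
Overall = 0.9 × 10275 + 0.1 × 10850 = 9247.5 + 1085 = 10332.5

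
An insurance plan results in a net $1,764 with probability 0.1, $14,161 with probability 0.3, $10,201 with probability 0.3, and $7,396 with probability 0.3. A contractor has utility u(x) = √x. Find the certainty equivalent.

E[u] = 0.1·√1764 + 0.3·√14161 + 0.3·√10201 + 0.3·√7396 = 0.1·42 + 0.3·119 + 0.3·101 + 0.3·86 = 96
CE = (96)² = 9216

$9,216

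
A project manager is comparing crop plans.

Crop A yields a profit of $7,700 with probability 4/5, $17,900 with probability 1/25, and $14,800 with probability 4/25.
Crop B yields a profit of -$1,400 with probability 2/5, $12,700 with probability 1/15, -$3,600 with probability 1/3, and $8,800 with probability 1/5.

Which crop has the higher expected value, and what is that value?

Crop A ($9,244)

Crop A = 4/5 × 7700 + 1/25 × 17900 + 4/25 × 14800 = 6160 + 716 + 2368 = 9244
Crop B = 2/5 × (-1400) + 1/15 × 12700 + 1/3 × (-3600) + 1/5 × 8800 = -560 + 846.6667 − 1200 + 1760 = 846.6667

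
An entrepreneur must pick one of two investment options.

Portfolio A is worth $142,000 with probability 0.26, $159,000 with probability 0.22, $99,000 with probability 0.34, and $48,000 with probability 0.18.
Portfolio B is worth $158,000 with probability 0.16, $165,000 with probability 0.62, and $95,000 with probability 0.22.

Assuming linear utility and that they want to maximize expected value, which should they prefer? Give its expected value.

Portfolio B ($148,480)

Portfolio A = 0.26 × 142000 + 0.22 × 159000 + 0.34 × 99000 + 0.18 × 48000 = 36920 + 34980 + 33660 + 8640 = 114200
Portfolio B = 0.16 × 158000 + 0.62 × 165000 + 0.22 × 95000 = 25280 + 102300 + 20900 = 148480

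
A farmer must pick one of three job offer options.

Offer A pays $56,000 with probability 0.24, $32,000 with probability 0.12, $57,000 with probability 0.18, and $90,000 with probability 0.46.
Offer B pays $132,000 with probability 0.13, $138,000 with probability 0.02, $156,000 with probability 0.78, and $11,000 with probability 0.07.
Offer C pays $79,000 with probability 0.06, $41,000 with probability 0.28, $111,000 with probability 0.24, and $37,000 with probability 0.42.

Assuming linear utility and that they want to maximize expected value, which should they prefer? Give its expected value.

Offer A = 0.24 × 56000 + 0.12 × 32000 + 0.18 × 57000 + 0.46 × 90000 = 13440 + 3840 + 10260 + 41400 = 68940
Offer B = 0.13 × 132000 + 0.02 × 138000 + 0.78 × 156000 + 0.07 × 11000 = 17160 + 2760 + 121680 + 770 = 142370
Offer C = 0.06 × 79000 + 0.28 × 41000 + 0.24 × 111000 + 0.42 × 37000 = 4740 + 11480 + 26640 + 15540 = 58400

Offer B ($142,370)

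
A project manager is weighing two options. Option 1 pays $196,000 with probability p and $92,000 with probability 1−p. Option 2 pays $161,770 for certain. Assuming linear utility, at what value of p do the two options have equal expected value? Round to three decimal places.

p·196000 + (1−p)·92000 = 161770
104000p + 92000 = 161770
p = (161770 − 92000) / 104000

p = 0.671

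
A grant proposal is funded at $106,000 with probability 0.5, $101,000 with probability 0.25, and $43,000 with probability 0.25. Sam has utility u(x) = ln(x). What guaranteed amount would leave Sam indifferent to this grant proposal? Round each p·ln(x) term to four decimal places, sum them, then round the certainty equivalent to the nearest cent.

E[u] = 0.5·ln(106000) + 0.25·ln(101000) + 0.25·ln(43000) = 5.7856 + 2.8807 + 2.6672 = 11.3335
CE = e^11.3335 ≈ 83575.02

$83,575.02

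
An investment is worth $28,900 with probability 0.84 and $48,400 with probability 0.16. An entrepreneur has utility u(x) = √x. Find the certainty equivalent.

$31,684

E[u] = 0.84·√28900 + 0.16·√48400 = 0.84·170 + 0.16·220 = 178
CE = (178)² = 31684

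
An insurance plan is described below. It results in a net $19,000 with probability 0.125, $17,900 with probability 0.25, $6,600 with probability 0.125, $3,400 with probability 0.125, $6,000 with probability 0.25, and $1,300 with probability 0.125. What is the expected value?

EV = 0.125 × 19000 + 0.25 × 17900 + 0.125 × 6600 + 0.125 × 3400 + 0.25 × 6000 + 0.125 × 1300 = 2375 + 4475 + 825 + 425 + 1500 + 162.5 = 9762.5

$9,762.50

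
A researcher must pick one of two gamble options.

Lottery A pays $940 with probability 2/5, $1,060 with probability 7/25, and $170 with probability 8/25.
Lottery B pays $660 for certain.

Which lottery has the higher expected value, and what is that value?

Lottery A = 2/5 × 940 + 7/25 × 1060 + 8/25 × 170 = 376 + 296.8 + 54.4 = 727.2
Lottery B: 660 (certain)

Lottery A ($727.20)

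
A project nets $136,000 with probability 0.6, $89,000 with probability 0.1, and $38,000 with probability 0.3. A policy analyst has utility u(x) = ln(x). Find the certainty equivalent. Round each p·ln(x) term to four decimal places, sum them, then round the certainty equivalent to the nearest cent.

E[u] = 0.6·ln(136000) + 0.1·ln(89000) + 0.3·ln(38000) = 7.0922 + 1.1396 + 3.1636 = 11.3954
CE = e^11.3954 ≈ 88911.79

$88,911.79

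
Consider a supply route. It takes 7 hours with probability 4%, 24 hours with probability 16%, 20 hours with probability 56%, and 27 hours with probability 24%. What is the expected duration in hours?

EV = 0.04 × 7 + 0.16 × 24 + 0.56 × 20 + 0.24 × 27 = 0.28 + 3.84 + 11.2 + 6.48 = 21.8

21.8 hours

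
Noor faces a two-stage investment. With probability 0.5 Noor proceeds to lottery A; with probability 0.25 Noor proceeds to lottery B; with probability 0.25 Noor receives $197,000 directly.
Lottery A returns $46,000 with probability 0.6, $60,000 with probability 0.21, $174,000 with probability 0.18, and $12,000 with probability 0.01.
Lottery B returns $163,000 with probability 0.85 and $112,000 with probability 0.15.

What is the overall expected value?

EV(A) = 0.6 × 46000 + 0.21 × 60000 + 0.18 × 174000 + 0.01 × 12000 = 27600 + 12600 + 31320 + 120 = 71640
EV(B) = 0.85 × 163000 + 0.15 × 112000 = 138550 + 16800 = 155350
Branch C: 197000 (certain)
Overall = 0.5 × 71640 + 0.25 × 155350 + 0.25 × 197000 = 35820 + 38837.5 + 49250 = 123907.5

$123,907.50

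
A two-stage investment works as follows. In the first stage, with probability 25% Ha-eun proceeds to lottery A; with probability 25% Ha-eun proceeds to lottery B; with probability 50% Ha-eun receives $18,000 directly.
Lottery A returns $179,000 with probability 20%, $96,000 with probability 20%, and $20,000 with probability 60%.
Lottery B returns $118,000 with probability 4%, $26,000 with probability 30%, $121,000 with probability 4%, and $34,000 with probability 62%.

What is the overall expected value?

EV(A) = 0.2 × 179000 + 0.2 × 96000 + 0.6 × 20000 = 35800 + 19200 + 12000 = 67000
EV(B) = 0.04 × 118000 + 0.3 × 26000 + 0.04 × 121000 + 0.62 × 34000 = 4720 + 7800 + 4840 + 21080 = 38440
Branch C: 18000 (certain)
Overall = 0.25 × 67000 + 0.25 × 38440 + 0.5 × 18000 = 16750 + 9610 + 9000 = 35360

$35,360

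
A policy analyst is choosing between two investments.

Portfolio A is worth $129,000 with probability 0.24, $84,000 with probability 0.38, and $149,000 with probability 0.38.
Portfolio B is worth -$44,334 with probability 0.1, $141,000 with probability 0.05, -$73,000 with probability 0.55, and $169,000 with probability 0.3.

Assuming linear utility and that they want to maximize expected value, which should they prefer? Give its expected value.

Portfolio A ($119,500)

Portfolio A = 0.24 × 129000 + 0.38 × 84000 + 0.38 × 149000 = 30960 + 31920 + 56620 = 119500
Portfolio B = 0.1 × (-44334) + 0.05 × 141000 + 0.55 × (-73000) + 0.3 × 169000 = -4433.4 + 7050 − 40150 + 50700 = 13166.6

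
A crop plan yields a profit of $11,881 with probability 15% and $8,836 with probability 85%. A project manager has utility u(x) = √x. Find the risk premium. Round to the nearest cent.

E[u] = 0.15·√11881 + 0.85·√8836 = 0.15·109 + 0.85·94 = 96.25
CE = (96.25)² = 9264.0625
Risk premium = EV − CE = 9292.75 − 9264.0625 = 28.6875

$28.69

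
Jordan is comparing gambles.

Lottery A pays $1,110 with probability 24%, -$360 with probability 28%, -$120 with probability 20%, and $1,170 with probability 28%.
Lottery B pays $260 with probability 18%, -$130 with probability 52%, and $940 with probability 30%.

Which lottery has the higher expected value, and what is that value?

Lottery A = 0.24 × 1110 + 0.28 × (-360) + 0.2 × (-120) + 0.28 × 1170 = 266.4 − 100.8 − 24 + 327.6 = 469.2
Lottery B = 0.18 × 260 + 0.52 × (-130) + 0.3 × 940 = 46.8 − 67.6 + 282 = 261.2

Lottery A ($469.20)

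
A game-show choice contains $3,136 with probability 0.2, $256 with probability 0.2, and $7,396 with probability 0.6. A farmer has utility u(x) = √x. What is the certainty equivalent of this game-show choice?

E[u] = 0.2·√3136 + 0.2·√256 + 0.6·√7396 = 0.2·56 + 0.2·16 + 0.6·86 = 66
CE = (66)² = 4356

$4,356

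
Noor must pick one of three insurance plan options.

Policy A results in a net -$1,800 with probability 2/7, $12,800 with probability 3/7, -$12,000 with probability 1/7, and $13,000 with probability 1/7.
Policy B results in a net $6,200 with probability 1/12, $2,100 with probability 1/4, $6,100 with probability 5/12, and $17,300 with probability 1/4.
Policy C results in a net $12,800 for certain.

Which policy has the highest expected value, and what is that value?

Policy A = 2/7 × (-1800) + 3/7 × 12800 + 1/7 × (-12000) + 1/7 × 13000 = -514.2857 + 5485.7143 − 1714.2857 + 1857.1429 = 5114.2857
Policy B = 1/12 × 6200 + 1/4 × 2100 + 5/12 × 6100 + 1/4 × 17300 = 516.6667 + 525 + 2541.6667 + 4325 = 7908.3333
Policy C: 12800 (certain)

Policy C ($12,800)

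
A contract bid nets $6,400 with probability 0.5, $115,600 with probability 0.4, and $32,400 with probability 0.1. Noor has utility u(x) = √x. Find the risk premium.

$15,044

E[u] = 0.5·√6400 + 0.4·√115600 + 0.1·√32400 = 0.5·80 + 0.4·340 + 0.1·180 = 194
CE = (194)² = 37636
Risk premium = EV − CE = 52680 − 37636 = 15044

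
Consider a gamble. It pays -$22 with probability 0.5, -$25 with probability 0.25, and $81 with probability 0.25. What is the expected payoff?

EV = 0.5 × (-22) + 0.25 × (-25) + 0.25 × 81 = -11 − 6.25 + 20.25 = 3

$3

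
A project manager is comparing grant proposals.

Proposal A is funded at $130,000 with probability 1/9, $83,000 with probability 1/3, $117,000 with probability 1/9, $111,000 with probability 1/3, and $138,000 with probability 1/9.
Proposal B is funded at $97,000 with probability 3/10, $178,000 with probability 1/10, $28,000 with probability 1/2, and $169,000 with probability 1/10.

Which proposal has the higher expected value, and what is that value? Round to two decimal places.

Proposal A ($107,444.44)

Proposal A = 1/9 × 130000 + 1/3 × 83000 + 1/9 × 117000 + 1/3 × 111000 + 1/9 × 138000 = 14444.4444 + 27666.6667 + 13000 + 37000 + 15333.3333 = 107444.4444
Proposal B = 3/10 × 97000 + 1/10 × 178000 + 1/2 × 28000 + 1/10 × 169000 = 29100 + 17800 + 14000 + 16900 = 77800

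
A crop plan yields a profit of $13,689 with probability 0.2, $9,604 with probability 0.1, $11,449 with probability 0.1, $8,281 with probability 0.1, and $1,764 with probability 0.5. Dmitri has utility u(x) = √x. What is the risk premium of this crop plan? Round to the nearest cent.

E[u] = 0.2·√13689 + 0.1·√9604 + 0.1·√11449 + 0.1·√8281 + 0.5·√1764 = 0.2·117 + 0.1·98 + 0.1·107 + 0.1·91 + 0.5·42 = 74
CE = (74)² = 5476
Risk premium = EV − CE = 6553.2 − 5476 = 1077.2

$1,077.20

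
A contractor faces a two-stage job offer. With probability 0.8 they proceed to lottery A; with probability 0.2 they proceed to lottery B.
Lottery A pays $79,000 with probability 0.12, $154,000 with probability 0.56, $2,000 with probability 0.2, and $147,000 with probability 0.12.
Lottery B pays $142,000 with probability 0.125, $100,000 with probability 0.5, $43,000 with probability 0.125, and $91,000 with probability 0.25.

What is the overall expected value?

$110,183

EV(A) = 0.12 × 79000 + 0.56 × 154000 + 0.2 × 2000 + 0.12 × 147000 = 9480 + 86240 + 400 + 17640 = 113760
EV(B) = 0.125 × 142000 + 0.5 × 100000 + 0.125 × 43000 + 0.25 × 91000 = 17750 + 50000 + 5375 + 22750 = 95875
Overall = 0.8 × 113760 + 0.2 × 95875 = 91008 + 19175 = 110183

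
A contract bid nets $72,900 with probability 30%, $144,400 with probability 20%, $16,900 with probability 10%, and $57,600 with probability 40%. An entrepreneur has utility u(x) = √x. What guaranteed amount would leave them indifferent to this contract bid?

$70,756

E[u] = 0.3·√72900 + 0.2·√144400 + 0.1·√16900 + 0.4·√57600 = 0.3·270 + 0.2·380 + 0.1·130 + 0.4·240 = 266
CE = (266)² = 70756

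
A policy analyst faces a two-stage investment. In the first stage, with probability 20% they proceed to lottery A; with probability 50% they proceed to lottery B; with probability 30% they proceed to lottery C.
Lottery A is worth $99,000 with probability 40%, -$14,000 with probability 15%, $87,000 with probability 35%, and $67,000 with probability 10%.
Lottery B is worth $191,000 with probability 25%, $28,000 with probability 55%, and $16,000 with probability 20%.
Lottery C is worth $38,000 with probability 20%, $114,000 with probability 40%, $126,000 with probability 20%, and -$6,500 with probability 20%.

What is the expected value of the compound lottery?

EV(A) = 0.4 × 99000 + 0.15 × (-14000) + 0.35 × 87000 + 0.1 × 67000 = 39600 − 2100 + 30450 + 6700 = 74650
EV(B) = 0.25 × 191000 + 0.55 × 28000 + 0.2 × 16000 = 47750 + 15400 + 3200 = 66350
EV(C) = 0.2 × 38000 + 0.4 × 114000 + 0.2 × 126000 + 0.2 × (-6500) = 7600 + 45600 + 25200 − 1300 = 77100
Overall = 0.2 × 74650 + 0.5 × 66350 + 0.3 × 77100 = 14930 + 33175 + 23130 = 71235

$71,235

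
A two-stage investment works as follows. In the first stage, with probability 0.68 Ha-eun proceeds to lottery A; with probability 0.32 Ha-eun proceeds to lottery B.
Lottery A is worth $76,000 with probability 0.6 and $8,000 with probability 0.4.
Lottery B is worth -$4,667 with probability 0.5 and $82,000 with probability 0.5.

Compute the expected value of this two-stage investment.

EV(A) = 0.6 × 76000 + 0.4 × 8000 = 45600 + 3200 = 48800
EV(B) = 0.5 × (-4667) + 0.5 × 82000 = -2333.5 + 41000 = 38666.5
Overall = 0.68 × 48800 + 0.32 × 38666.5 = 33184 + 12373.28 = 45557.28

$45,557.28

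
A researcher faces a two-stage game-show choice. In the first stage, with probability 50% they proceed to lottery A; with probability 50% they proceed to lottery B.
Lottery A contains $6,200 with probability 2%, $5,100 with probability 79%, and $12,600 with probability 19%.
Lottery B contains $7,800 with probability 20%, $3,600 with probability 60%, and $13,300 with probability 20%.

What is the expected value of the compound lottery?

$6,463.50

EV(A) = 0.02 × 6200 + 0.79 × 5100 + 0.19 × 12600 = 124 + 4029 + 2394 = 6547
EV(B) = 0.2 × 7800 + 0.6 × 3600 + 0.2 × 13300 = 1560 + 2160 + 2660 = 6380
Overall = 0.5 × 6547 + 0.5 × 6380 = 3273.5 + 3190 = 6463.5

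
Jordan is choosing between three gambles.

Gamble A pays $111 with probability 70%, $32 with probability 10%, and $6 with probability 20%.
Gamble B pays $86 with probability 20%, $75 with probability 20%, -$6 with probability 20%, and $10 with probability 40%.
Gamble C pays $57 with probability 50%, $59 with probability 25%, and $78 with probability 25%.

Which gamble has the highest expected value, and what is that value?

Gamble A = 0.7 × 111 + 0.1 × 32 + 0.2 × 6 = 77.7 + 3.2 + 1.2 = 82.1
Gamble B = 0.2 × 86 + 0.2 × 75 + 0.2 × (-6) + 0.4 × 10 = 17.2 + 15 − 1.2 + 4 = 35
Gamble C = 0.5 × 57 + 0.25 × 59 + 0.25 × 78 = 28.5 + 14.75 + 19.5 = 62.75

Gamble A ($82.10)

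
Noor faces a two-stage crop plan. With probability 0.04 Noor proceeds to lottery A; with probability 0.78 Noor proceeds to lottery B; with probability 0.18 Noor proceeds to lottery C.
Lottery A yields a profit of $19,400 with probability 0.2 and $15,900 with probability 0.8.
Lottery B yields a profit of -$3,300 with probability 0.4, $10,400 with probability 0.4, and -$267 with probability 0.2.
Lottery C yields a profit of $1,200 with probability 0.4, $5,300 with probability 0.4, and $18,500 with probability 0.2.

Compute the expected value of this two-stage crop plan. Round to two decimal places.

$3,971.55

EV(A) = 0.2 × 19400 + 0.8 × 15900 = 3880 + 12720 = 16600
EV(B) = 0.4 × (-3300) + 0.4 × 10400 + 0.2 × (-267) = -1320 + 4160 − 53.4 = 2786.6
EV(C) = 0.4 × 1200 + 0.4 × 5300 + 0.2 × 18500 = 480 + 2120 + 3700 = 6300
Overall = 0.04 × 16600 + 0.78 × 2786.6 + 0.18 × 6300 = 664 + 2173.548 + 1134 = 3971.548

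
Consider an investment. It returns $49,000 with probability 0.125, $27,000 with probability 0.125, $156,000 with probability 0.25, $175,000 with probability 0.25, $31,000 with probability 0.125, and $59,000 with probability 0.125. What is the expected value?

EV = 0.125 × 49000 + 0.125 × 27000 + 0.25 × 156000 + 0.25 × 175000 + 0.125 × 31000 + 0.125 × 59000 = 6125 + 3375 + 39000 + 43750 + 3875 + 7375 = 103500

$103,500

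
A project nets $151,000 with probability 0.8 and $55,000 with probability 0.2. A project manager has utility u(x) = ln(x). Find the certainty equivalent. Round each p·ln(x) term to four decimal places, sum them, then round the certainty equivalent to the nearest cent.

E[u] = 0.8·ln(151000) + 0.2·ln(55000) = 9.5400 + 2.1830 = 11.7230
CE = e^11.7230 ≈ 123377.00

$123,377.00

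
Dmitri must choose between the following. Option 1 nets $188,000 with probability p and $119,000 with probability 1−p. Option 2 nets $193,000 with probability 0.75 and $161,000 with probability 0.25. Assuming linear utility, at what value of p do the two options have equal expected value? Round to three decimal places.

p = 0.957

EV(Option 2) = 0.75 × 193000 + 0.25 × 161000 = 144750 + 40250 = 185000
p·188000 + (1−p)·119000 = 185000
69000p + 119000 = 185000
p = (185000 − 119000) / 69000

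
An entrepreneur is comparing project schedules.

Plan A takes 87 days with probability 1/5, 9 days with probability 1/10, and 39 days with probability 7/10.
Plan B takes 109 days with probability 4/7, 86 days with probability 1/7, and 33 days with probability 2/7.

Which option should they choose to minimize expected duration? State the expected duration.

Plan A (45.6 days)

Plan A = 1/5 × 87 + 1/10 × 9 + 7/10 × 39 = 17.4 + 0.9 + 27.3 = 45.6
Plan B = 4/7 × 109 + 1/7 × 86 + 2/7 × 33 = 62.2857 + 12.2857 + 9.4286 = 84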